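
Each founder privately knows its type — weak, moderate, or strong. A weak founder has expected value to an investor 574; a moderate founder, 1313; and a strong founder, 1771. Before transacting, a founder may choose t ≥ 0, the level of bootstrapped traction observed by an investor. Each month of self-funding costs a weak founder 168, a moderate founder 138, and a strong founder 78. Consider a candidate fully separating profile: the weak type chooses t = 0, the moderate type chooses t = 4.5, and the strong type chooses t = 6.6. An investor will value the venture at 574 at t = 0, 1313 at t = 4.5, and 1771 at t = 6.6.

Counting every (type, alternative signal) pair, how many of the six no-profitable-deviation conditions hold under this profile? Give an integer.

4

Moderate (own payoff 1313 − 138×4.5 = 692): to t=0 gives 574 → no gain ✓; to t=6.6 gives 1771 − 138×6.6 = 860.2 → profitable ✗.
Weak (own payoff 574): to t=4.5 gives 1313 − 168×4.5 = 557 → no gain ✓; to t=6.6 gives 1771 − 168×6.6 = 662.2 → profitable ✗.
Strong (own payoff 1771 − 78×6.6 = 1256.2): to t=0 gives 574 → no gain ✓; to t=4.5 gives 1313 − 78×4.5 = 962 → no gain ✓.
4 of the 6 constraints hold; not an equilibrium.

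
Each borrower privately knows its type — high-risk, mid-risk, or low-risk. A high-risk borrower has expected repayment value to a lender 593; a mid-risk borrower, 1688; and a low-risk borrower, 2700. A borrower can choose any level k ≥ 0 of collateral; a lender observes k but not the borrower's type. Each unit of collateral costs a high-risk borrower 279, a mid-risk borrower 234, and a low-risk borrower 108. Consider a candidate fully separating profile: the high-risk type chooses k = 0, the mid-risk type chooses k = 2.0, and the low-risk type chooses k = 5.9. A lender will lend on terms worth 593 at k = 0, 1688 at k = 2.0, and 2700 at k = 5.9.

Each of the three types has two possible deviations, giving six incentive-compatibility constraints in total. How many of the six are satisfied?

Low-risk (own payoff 2700 − 108×5.9 = 2062.8): to k=0 gives 593 → no gain ✓; to k=2.0 gives 1688 − 108×2.0 = 1472 → no gain ✓.
High-risk (own payoff 593): to k=2.0 gives 1688 − 279×2.0 = 1130 → profitable ✗; to k=5.9 gives 2700 − 279×5.9 = 1053.9 → profitable ✗.
Mid-risk (own payoff 1688 − 234×2.0 = 1220): to k=0 gives 593 → no gain ✓; to k=5.9 gives 2700 − 234×5.9 = 1319.4 → profitable ✗.
3 of the 6 constraints hold; not an equilibrium.

3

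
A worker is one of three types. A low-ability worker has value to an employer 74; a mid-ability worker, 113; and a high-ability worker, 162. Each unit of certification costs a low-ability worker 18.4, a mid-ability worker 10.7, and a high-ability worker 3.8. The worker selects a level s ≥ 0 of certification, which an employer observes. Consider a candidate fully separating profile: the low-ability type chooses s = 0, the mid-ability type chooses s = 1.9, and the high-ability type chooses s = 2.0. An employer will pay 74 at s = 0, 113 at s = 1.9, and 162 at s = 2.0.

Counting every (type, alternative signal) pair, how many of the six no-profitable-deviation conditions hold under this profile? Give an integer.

Mid-ability (own payoff 113 − 10.7×1.9 = 92.67): to s=0 gives 74 → no gain ✓; to s=2.0 gives 162 − 10.7×2.0 = 140.6 → profitable ✗.
High-ability (own payoff 162 − 3.8×2.0 = 154.4): to s=0 gives 74 → no gain ✓; to s=1.9 gives 113 − 3.8×1.9 = 105.78 → no gain ✓.
Low-ability (own payoff 74): to s=1.9 gives 113 − 18.4×1.9 = 78.04 → profitable ✗; to s=2.0 gives 162 − 18.4×2.0 = 125.2 → profitable ✗.
3 of the 6 constraints hold; not an equilibrium.

3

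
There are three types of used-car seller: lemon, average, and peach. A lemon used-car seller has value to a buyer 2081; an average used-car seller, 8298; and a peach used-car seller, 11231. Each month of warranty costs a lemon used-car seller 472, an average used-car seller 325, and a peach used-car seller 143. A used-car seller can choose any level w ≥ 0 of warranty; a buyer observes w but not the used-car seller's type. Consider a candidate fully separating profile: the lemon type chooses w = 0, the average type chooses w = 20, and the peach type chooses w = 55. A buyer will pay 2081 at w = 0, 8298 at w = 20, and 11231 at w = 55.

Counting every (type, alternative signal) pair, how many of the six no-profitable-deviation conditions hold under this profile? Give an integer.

4

Average (own payoff 8298 − 325×20 = 1798): to w=0 gives 2081 → profitable ✗; to w=55 gives 11231 − 325×55 = -6644 → no gain ✓.
Lemon (own payoff 2081): to w=20 gives 8298 − 472×20 = -1142 → no gain ✓; to w=55 gives 11231 − 472×55 = -14729 → no gain ✓.
Peach (own payoff 11231 − 143×55 = 3366): to w=0 gives 2081 → no gain ✓; to w=20 gives 8298 − 143×20 = 5438 → profitable ✗.
4 of the 6 constraints hold; not an equilibrium.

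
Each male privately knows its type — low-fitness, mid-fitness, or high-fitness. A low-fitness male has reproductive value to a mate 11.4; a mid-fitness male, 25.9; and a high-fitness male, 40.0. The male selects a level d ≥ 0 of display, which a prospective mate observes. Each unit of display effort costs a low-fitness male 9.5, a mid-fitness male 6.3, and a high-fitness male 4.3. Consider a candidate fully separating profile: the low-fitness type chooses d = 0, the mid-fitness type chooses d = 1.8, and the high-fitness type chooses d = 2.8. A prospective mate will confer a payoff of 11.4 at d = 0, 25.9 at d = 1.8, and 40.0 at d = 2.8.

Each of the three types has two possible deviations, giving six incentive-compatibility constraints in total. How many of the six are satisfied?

4

Low-fitness (own payoff 11.4): to d=1.8 gives 25.9 − 9.5×1.8 = 8.8 → no gain ✓; to d=2.8 gives 40.0 − 9.5×2.8 = 13.4 → profitable ✗.
Mid-fitness (own payoff 25.9 − 6.3×1.8 = 14.56): to d=0 gives 11.4 → no gain ✓; to d=2.8 gives 40.0 − 6.3×2.8 = 22.36 → profitable ✗.
High-fitness (own payoff 40.0 − 4.3×2.8 = 27.96): to d=0 gives 11.4 → no gain ✓; to d=1.8 gives 25.9 − 4.3×1.8 = 18.16 → no gain ✓.
4 of the 6 constraints hold; not an equilibrium.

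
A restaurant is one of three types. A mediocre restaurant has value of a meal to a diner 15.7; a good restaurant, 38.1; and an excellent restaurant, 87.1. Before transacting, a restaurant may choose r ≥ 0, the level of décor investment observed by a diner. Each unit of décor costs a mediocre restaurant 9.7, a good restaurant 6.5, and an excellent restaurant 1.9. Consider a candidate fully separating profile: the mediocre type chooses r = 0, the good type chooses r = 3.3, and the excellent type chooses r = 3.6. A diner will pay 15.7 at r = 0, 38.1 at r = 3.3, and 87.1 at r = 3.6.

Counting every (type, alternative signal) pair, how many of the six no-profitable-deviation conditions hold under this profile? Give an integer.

4

Excellent (own payoff 87.1 − 1.9×3.6 = 80.26): to r=0 gives 15.7 → no gain ✓; to r=3.3 gives 38.1 − 1.9×3.3 = 31.83 → no gain ✓.
Good (own payoff 38.1 − 6.5×3.3 = 16.65): to r=0 gives 15.7 → no gain ✓; to r=3.6 gives 87.1 − 6.5×3.6 = 63.7 → profitable ✗.
Mediocre (own payoff 15.7): to r=3.3 gives 38.1 − 9.7×3.3 = 6.09 → no gain ✓; to r=3.6 gives 87.1 − 9.7×3.6 = 52.18 → profitable ✗.
4 of the 6 constraints hold; not an equilibrium.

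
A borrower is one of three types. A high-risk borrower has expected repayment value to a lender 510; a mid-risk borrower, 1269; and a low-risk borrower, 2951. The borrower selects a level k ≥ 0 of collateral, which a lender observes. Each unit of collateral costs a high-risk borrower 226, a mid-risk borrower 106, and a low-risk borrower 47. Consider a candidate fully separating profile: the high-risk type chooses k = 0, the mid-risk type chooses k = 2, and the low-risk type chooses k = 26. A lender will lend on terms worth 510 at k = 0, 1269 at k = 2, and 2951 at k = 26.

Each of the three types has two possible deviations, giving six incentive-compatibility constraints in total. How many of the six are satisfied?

Mid-risk (own payoff 1269 − 106×2 = 1057): to k=0 gives 510 → no gain ✓; to k=26 gives 2951 − 106×26 = 195 → no gain ✓.
Low-risk (own payoff 2951 − 47×26 = 1729): to k=0 gives 510 → no gain ✓; to k=2 gives 1269 − 47×2 = 1175 → no gain ✓.
High-risk (own payoff 510): to k=2 gives 1269 − 226×2 = 817 → profitable ✗; to k=26 gives 2951 − 226×26 = -2925 → no gain ✓.
5 of the 6 constraints hold; not an equilibrium.

5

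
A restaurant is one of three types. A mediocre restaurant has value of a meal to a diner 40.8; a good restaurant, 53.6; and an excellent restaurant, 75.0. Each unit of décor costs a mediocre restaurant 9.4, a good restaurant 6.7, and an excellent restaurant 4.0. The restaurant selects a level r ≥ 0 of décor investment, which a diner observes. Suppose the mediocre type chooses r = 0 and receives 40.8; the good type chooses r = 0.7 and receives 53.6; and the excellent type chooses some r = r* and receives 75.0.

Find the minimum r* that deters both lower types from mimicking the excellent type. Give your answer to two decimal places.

3.89

Good type (on-path payoff 53.6 − 6.7×0.7 = 48.91) won't mimic when 48.91 ≥ 75.0 − 6.7·r*, i.e. r* ≥ 3.89.
Mediocre type (on-path payoff 40.8) won't mimic when 40.8 ≥ 75.0 − 9.4·r*, i.e. r* ≥ 3.64.
Both must hold, so r* = max(3.64, 3.89) = 3.89. The good type's constraint binds.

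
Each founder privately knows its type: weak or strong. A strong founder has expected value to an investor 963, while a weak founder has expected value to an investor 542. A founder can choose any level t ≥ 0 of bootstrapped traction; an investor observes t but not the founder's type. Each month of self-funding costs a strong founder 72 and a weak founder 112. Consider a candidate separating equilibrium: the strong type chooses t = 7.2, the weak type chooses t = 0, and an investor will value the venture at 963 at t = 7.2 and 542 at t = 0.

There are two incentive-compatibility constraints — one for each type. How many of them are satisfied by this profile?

Weak type: stay at 0 → 542; mimic → 963 − 112 × 7.2 = 156.6. IC holds (542 ≥ 156.6).
Strong type: signal → 963 − 72 × 7.2 = 444.6; deviate to 0 → 542. IC fails (444.6 < 542).
1 of 2 constraints hold, so this profile is not an equilibrium.

1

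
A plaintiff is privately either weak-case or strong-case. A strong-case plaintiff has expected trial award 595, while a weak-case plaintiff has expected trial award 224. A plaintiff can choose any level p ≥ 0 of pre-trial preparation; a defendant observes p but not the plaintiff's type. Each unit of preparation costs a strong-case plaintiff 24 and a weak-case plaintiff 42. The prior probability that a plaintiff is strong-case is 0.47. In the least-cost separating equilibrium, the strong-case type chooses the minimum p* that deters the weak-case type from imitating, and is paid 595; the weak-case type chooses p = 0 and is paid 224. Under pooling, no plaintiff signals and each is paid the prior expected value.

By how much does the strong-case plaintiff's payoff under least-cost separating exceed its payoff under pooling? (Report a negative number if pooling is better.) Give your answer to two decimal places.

Least-cost separating signal: p* solves 224 = 595 − 42·p*, so p* = (595 − 224)/42 ≈ 8.8333.
Strong-case type's separating payoff: 595 − 24 × p* = 595 − 24 × (595 − 224)/42 = 595 − 8904/42 = 383.
Pooling payoff: 0.47 × 595 + 0.53 × 224 = 398.37.
Difference: 383 − 398.37 = -15.37.
The strong-case type would prefer the pooling outcome.

-15.37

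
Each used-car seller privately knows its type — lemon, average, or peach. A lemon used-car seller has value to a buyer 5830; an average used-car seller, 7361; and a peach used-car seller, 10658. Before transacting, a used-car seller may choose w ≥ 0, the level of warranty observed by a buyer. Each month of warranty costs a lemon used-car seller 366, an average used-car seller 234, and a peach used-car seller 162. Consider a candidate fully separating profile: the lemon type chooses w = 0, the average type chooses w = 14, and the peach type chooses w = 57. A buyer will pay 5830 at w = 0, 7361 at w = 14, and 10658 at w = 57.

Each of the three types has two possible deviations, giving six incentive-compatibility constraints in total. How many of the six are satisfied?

Peach (own payoff 10658 − 162×57 = 1424): to w=0 gives 5830 → profitable ✗; to w=14 gives 7361 − 162×14 = 5093 → profitable ✗.
Average (own payoff 7361 − 234×14 = 4085): to w=0 gives 5830 → profitable ✗; to w=57 gives 10658 − 234×57 = -2680 → no gain ✓.
Lemon (own payoff 5830): to w=14 gives 7361 − 366×14 = 2237 → no gain ✓; to w=57 gives 10658 − 366×57 = -10204 → no gain ✓.
3 of the 6 constraints hold; not an equilibrium.

3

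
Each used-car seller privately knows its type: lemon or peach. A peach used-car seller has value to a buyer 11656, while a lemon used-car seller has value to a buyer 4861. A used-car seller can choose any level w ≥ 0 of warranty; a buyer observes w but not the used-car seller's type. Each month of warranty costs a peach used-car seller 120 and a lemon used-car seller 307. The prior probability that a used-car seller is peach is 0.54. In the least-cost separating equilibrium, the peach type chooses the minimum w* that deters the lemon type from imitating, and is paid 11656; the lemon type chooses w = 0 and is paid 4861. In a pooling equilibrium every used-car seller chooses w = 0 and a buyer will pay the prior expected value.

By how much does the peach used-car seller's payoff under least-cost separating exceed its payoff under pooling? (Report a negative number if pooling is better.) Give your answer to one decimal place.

Least-cost separating signal: w* solves 4861 = 11656 − 307·w*, so w* = (11656 − 4861)/307 ≈ 22.1336.
Peach type's separating payoff: 11656 − 120 × w* = 11656 − 120 × (11656 − 4861)/307 = 11656 − 815400/307 ≈ 8999.974.
Pooling payoff: 0.54 × 11656 + 0.46 × 4861 = 8530.3.
Difference: 8999.974 − 8530.3 = 469.674, i.e. 469.7 to one decimal place.
The peach type prefers to separate.

469.7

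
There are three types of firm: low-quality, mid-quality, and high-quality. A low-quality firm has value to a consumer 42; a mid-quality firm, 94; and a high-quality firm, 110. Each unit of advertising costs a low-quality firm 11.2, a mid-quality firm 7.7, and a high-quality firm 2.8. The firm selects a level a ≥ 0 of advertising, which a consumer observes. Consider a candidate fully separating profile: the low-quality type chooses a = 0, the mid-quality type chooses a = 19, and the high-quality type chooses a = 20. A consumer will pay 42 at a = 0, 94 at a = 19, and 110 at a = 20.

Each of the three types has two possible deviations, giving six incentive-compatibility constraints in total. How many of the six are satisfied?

4

Low-quality (own payoff 42): to a=19 gives 94 − 11.2×19 = -118.8 → no gain ✓; to a=20 gives 110 − 11.2×20 = -114 → no gain ✓.
Mid-quality (own payoff 94 − 7.7×19 = -52.3): to a=0 gives 42 → profitable ✗; to a=20 gives 110 − 7.7×20 = -44 → profitable ✗.
High-quality (own payoff 110 − 2.8×20 = 54): to a=0 gives 42 → no gain ✓; to a=19 gives 94 − 2.8×19 = 40.8 → no gain ✓.
4 of the 6 constraints hold; not an equilibrium.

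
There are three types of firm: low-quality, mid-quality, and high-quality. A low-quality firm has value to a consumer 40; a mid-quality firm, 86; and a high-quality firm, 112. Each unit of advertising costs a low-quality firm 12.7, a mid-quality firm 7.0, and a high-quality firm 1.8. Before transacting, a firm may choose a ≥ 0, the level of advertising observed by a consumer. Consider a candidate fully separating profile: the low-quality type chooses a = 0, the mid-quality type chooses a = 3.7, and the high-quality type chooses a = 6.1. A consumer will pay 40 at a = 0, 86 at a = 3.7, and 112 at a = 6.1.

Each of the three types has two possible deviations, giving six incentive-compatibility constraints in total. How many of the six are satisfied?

5

High-quality (own payoff 112 − 1.8×6.1 = 101.02): to a=0 gives 40 → no gain ✓; to a=3.7 gives 86 − 1.8×3.7 = 79.34 → no gain ✓.
Low-quality (own payoff 40): to a=3.7 gives 86 − 12.7×3.7 = 39.01 → no gain ✓; to a=6.1 gives 112 − 12.7×6.1 = 34.53 → no gain ✓.
Mid-quality (own payoff 86 − 7.0×3.7 = 60.1): to a=0 gives 40 → no gain ✓; to a=6.1 gives 112 − 7.0×6.1 = 69.3 → profitable ✗.
5 of the 6 constraints hold; not an equilibrium.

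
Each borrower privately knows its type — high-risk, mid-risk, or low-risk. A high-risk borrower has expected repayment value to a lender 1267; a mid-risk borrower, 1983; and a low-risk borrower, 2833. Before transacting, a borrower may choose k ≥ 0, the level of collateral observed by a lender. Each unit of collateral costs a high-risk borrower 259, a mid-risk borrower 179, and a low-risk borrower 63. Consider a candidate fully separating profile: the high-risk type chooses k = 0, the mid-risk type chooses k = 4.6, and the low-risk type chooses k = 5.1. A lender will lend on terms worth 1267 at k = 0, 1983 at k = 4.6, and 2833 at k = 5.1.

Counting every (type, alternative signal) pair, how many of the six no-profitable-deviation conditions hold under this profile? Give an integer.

3

High-risk (own payoff 1267): to k=4.6 gives 1983 − 259×4.6 = 791.6 → no gain ✓; to k=5.1 gives 2833 − 259×5.1 = 1512.1 → profitable ✗.
Low-risk (own payoff 2833 − 63×5.1 = 2511.7): to k=0 gives 1267 → no gain ✓; to k=4.6 gives 1983 − 63×4.6 = 1693.2 → no gain ✓.
Mid-risk (own payoff 1983 − 179×4.6 = 1159.6): to k=0 gives 1267 → profitable ✗; to k=5.1 gives 2833 − 179×5.1 = 1920.1 → profitable ✗.
3 of the 6 constraints hold; not an equilibrium.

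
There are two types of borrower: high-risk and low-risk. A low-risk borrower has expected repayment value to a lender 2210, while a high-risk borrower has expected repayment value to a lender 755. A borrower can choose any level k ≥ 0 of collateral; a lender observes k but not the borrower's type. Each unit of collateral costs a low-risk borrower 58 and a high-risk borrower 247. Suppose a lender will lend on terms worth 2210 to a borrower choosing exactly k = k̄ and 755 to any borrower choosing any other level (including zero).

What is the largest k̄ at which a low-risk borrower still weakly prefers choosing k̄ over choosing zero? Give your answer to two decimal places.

Choosing k̄ yields the low-risk type 2210 − 58·k̄; choosing zero yields 755.
The low-risk type is indifferent at 2210 − 58·k̄ = 755, i.e. k̄ = (2210 − 755) / 58 ≈ 25.09.
For any k̄ above 25.09 the low-risk type would rather pool at zero, so separation collapses.

25.09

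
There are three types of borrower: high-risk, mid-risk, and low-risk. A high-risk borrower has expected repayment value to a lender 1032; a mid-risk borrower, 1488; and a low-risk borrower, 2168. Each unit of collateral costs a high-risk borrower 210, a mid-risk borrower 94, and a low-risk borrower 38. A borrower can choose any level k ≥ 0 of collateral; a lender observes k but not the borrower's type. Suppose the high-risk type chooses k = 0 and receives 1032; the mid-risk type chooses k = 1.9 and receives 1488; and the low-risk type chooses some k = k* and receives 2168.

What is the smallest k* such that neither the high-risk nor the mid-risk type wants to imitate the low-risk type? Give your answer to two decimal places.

9.13

Mid-risk type (on-path payoff 1488 − 94×1.9 = 1309.4) won't mimic when 1309.4 ≥ 2168 − 94·k*, i.e. k* ≥ 9.13.
High-risk type (on-path payoff 1032) won't mimic when 1032 ≥ 2168 − 210·k*, i.e. k* ≥ 5.41.
Both must hold, so k* = max(5.41, 9.13) = 9.13. The mid-risk type's constraint binds.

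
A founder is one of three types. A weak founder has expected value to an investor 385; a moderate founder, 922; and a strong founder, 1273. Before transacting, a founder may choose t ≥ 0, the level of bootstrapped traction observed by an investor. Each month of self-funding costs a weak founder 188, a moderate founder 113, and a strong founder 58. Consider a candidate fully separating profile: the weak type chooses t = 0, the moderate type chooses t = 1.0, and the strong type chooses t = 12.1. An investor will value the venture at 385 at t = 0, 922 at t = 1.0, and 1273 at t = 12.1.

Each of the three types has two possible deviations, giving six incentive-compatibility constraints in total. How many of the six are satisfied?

4

Moderate (own payoff 922 − 113×1.0 = 809): to t=0 gives 385 → no gain ✓; to t=12.1 gives 1273 − 113×12.1 = -94.3 → no gain ✓.
Strong (own payoff 1273 − 58×12.1 = 571.2): to t=0 gives 385 → no gain ✓; to t=1.0 gives 922 − 58×1.0 = 864 → profitable ✗.
Weak (own payoff 385): to t=1.0 gives 922 − 188×1.0 = 734 → profitable ✗; to t=12.1 gives 1273 − 188×12.1 = -1001.8 → no gain ✓.
4 of the 6 constraints hold; not an equilibrium.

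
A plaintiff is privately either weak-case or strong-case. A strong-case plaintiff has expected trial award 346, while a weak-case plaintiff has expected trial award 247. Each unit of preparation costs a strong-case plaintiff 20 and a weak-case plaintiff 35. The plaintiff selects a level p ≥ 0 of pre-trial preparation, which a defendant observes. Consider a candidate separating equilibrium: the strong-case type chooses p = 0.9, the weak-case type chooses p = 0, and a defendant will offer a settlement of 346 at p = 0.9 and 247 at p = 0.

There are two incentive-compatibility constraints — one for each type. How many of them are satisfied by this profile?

1

Weak-case type: stay at 0 → 247; mimic → 346 − 35 × 0.9 = 314.5. IC fails (247 < 314.5).
Strong-case type: signal → 346 − 20 × 0.9 = 328; deviate to 0 → 247. IC holds (328 ≥ 247).
1 of 2 constraints hold, so this profile is not an equilibrium.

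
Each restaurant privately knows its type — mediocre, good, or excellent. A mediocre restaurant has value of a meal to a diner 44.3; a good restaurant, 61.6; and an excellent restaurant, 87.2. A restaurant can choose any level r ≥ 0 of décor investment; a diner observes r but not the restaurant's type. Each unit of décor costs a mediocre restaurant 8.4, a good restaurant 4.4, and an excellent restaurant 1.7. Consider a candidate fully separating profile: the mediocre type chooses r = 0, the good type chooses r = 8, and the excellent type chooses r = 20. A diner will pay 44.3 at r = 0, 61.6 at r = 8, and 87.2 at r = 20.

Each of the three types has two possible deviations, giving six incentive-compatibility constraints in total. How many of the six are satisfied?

5

Excellent (own payoff 87.2 − 1.7×20 = 53.2): to r=0 gives 44.3 → no gain ✓; to r=8 gives 61.6 − 1.7×8 = 48 → no gain ✓.
Mediocre (own payoff 44.3): to r=8 gives 61.6 − 8.4×8 = -5.6 → no gain ✓; to r=20 gives 87.2 − 8.4×20 = -80.8 → no gain ✓.
Good (own payoff 61.6 − 4.4×8 = 26.4): to r=0 gives 44.3 → profitable ✗; to r=20 gives 87.2 − 4.4×20 = -0.8 → no gain ✓.
5 of the 6 constraints hold; not an equilibrium.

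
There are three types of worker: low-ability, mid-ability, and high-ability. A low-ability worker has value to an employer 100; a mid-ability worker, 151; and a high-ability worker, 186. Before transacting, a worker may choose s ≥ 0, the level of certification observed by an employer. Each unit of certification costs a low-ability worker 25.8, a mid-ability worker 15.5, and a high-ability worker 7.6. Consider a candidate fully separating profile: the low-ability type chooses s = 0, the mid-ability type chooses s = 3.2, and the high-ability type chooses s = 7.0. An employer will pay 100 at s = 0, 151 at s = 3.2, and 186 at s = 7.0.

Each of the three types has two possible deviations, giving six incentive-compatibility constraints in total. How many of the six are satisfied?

Low-ability (own payoff 100): to s=3.2 gives 151 − 25.8×3.2 = 68.44 → no gain ✓; to s=7.0 gives 186 − 25.8×7.0 = 5.4 → no gain ✓.
High-ability (own payoff 186 − 7.6×7.0 = 132.8): to s=0 gives 100 → no gain ✓; to s=3.2 gives 151 − 7.6×3.2 = 126.68 → no gain ✓.
Mid-ability (own payoff 151 − 15.5×3.2 = 101.4): to s=0 gives 100 → no gain ✓; to s=7.0 gives 186 − 15.5×7.0 = 77.5 → no gain ✓.
6 of the 6 constraints hold; this profile is a separating equilibrium.

6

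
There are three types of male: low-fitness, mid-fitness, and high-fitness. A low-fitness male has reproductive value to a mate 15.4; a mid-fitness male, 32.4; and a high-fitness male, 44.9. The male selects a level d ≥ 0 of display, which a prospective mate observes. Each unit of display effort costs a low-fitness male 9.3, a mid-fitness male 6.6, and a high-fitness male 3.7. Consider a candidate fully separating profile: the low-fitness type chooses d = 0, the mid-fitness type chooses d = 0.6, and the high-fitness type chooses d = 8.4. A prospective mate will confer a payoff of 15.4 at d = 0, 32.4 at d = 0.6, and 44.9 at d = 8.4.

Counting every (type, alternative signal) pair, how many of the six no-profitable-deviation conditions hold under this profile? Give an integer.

Mid-fitness (own payoff 32.4 − 6.6×0.6 = 28.44): to d=0 gives 15.4 → no gain ✓; to d=8.4 gives 44.9 − 6.6×8.4 = -10.54 → no gain ✓.
Low-fitness (own payoff 15.4): to d=0.6 gives 32.4 − 9.3×0.6 = 26.82 → profitable ✗; to d=8.4 gives 44.9 − 9.3×8.4 = -33.22 → no gain ✓.
High-fitness (own payoff 44.9 − 3.7×8.4 = 13.82): to d=0 gives 15.4 → profitable ✗; to d=0.6 gives 32.4 − 3.7×0.6 = 30.18 → profitable ✗.
3 of the 6 constraints hold; not an equilibrium.

3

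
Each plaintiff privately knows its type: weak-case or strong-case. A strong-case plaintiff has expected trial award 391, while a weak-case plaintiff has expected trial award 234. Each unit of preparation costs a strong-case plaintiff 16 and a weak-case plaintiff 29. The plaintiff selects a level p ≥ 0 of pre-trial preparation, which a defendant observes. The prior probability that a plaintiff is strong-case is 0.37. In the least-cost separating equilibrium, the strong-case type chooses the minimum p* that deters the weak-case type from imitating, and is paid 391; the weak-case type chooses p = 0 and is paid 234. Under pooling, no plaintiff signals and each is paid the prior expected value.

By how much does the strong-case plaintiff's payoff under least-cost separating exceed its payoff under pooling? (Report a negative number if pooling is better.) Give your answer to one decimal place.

Least-cost separating signal: p* solves 234 = 391 − 29·p*, so p* = (391 − 234)/29 ≈ 5.4138.
Strong-case type's separating payoff: 391 − 16 × p* = 391 − 16 × (391 − 234)/29 = 391 − 2512/29 ≈ 304.379.
Pooling payoff: 0.37 × 391 + 0.63 × 234 = 292.09.
Difference: 304.379 − 292.09 = 12.289, i.e. 12.3 to one decimal place.
The strong-case type prefers to separate.

12.3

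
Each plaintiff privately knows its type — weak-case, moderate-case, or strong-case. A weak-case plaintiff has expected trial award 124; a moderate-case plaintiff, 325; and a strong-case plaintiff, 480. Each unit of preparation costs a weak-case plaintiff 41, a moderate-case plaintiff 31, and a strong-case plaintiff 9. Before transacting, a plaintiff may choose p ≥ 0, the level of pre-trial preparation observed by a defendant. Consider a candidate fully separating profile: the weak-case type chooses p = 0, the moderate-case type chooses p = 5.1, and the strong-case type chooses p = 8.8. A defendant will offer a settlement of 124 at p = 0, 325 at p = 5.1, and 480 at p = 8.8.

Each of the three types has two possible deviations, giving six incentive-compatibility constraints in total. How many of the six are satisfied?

Moderate-case (own payoff 325 − 31×5.1 = 166.9): to p=0 gives 124 → no gain ✓; to p=8.8 gives 480 − 31×8.8 = 207.2 → profitable ✗.
Strong-case (own payoff 480 − 9×8.8 = 400.8): to p=0 gives 124 → no gain ✓; to p=5.1 gives 325 − 9×5.1 = 279.1 → no gain ✓.
Weak-case (own payoff 124): to p=5.1 gives 325 − 41×5.1 = 115.9 → no gain ✓; to p=8.8 gives 480 − 41×8.8 = 119.2 → no gain ✓.
5 of the 6 constraints hold; not an equilibrium.

5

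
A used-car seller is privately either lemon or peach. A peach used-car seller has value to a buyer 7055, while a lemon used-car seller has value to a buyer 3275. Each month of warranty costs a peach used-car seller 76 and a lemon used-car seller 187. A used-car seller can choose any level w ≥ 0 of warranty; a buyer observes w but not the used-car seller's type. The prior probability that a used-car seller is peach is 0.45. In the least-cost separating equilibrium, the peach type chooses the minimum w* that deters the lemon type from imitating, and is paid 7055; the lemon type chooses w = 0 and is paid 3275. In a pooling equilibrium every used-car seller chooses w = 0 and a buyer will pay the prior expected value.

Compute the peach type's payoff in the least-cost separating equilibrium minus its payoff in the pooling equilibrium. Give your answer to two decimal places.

542.74

Least-cost separating signal: w* solves 3275 = 7055 − 187·w*, so w* = (7055 − 3275)/187 ≈ 20.2139.
Peach type's separating payoff: 7055 − 76 × w* = 7055 − 76 × (7055 − 3275)/187 = 7055 − 287280/187 ≈ 5518.7433.
Pooling payoff: 0.45 × 7055 + 0.55 × 3275 = 4976.
Difference: 5518.7433 − 4976 = 542.7433, i.e. 542.74 to two decimal places.
The peach type prefers to separate.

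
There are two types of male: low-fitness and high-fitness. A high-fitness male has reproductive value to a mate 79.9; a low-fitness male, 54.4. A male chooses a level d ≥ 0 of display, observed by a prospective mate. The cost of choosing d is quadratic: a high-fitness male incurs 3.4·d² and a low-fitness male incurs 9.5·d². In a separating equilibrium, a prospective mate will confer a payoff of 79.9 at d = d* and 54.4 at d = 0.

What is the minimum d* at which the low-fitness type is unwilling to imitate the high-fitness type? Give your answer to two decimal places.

The low-fitness type at d = 0 receives 54.4; imitating at d* yields 79.9 − 9.5·d*².
Indifference: 54.4 = 79.9 − 9.5·d*², so d*² = (79.9 − 54.4) / 9.5 ≈ 2.6842.
d* = √2.6842 ≈ 1.64.

1.64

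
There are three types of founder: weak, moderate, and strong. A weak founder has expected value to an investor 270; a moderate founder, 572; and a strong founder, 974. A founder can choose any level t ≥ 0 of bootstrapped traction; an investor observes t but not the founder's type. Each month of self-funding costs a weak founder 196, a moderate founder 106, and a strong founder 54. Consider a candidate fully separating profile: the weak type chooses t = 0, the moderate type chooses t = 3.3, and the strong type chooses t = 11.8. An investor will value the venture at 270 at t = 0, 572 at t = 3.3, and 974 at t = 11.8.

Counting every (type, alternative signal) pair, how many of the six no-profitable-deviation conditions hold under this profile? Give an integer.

Strong (own payoff 974 − 54×11.8 = 336.8): to t=0 gives 270 → no gain ✓; to t=3.3 gives 572 − 54×3.3 = 393.8 → profitable ✗.
Weak (own payoff 270): to t=3.3 gives 572 − 196×3.3 = -74.8 → no gain ✓; to t=11.8 gives 974 − 196×11.8 = -1338.8 → no gain ✓.
Moderate (own payoff 572 − 106×3.3 = 222.2): to t=0 gives 270 → profitable ✗; to t=11.8 gives 974 − 106×11.8 = -276.8 → no gain ✓.
4 of the 6 constraints hold; not an equilibrium.

4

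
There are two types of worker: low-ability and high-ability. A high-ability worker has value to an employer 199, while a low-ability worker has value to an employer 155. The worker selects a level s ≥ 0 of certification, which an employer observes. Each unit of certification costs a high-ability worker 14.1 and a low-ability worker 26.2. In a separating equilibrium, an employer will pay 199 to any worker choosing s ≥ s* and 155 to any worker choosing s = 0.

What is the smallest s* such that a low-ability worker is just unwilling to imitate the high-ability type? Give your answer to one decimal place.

A low-ability worker choosing s = 0 receives 155.
Imitating at s* instead would pay 199 at cost 26.2·s*, netting 199 − 26.2·s*.
Indifference: 155 = 199 − 26.2·s*, so s* = (199 − 155) / 26.2 ≈ 1.7.
This is the low-ability type's binding incentive-compatibility constraint; any s ≥ 1.7 sustains separation on that side.

1.7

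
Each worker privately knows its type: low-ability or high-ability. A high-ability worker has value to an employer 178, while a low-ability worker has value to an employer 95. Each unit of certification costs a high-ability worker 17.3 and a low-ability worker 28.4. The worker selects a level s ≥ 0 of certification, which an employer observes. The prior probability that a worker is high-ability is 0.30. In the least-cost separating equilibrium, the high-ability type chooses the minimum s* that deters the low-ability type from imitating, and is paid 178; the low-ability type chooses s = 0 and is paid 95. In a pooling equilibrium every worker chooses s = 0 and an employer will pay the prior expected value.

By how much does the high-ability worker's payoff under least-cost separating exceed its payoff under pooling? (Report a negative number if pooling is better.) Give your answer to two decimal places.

7.54

Least-cost separating signal: s* solves 95 = 178 − 28.4·s*, so s* = (178 − 95)/28.4 ≈ 2.9225.
High-ability type's separating payoff: 178 − 17.3 × s* = 178 − 17.3 × (178 − 95)/28.4 = 178 − 1435.9/28.4 ≈ 127.4401.
Pooling payoff: 0.30 × 178 + 0.70 × 95 = 119.9.
Difference: 127.4401 − 119.9 = 7.5401, i.e. 7.54 to two decimal places.
The high-ability type prefers to separate.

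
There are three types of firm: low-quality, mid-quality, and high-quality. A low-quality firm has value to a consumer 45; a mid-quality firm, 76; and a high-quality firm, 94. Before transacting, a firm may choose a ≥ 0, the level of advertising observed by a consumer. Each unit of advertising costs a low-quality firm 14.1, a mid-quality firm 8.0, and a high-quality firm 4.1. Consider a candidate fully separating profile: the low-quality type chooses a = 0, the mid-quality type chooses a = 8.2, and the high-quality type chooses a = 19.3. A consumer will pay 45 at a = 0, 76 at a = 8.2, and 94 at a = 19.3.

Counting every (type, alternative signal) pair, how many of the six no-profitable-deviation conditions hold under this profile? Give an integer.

3

Low-quality (own payoff 45): to a=8.2 gives 76 − 14.1×8.2 = -39.62 → no gain ✓; to a=19.3 gives 94 − 14.1×19.3 = -178.13 → no gain ✓.
Mid-quality (own payoff 76 − 8.0×8.2 = 10.4): to a=0 gives 45 → profitable ✗; to a=19.3 gives 94 − 8.0×19.3 = -60.4 → no gain ✓.
High-quality (own payoff 94 − 4.1×19.3 = 14.87): to a=0 gives 45 → profitable ✗; to a=8.2 gives 76 − 4.1×8.2 = 42.38 → profitable ✗.
3 of the 6 constraints hold; not an equilibrium.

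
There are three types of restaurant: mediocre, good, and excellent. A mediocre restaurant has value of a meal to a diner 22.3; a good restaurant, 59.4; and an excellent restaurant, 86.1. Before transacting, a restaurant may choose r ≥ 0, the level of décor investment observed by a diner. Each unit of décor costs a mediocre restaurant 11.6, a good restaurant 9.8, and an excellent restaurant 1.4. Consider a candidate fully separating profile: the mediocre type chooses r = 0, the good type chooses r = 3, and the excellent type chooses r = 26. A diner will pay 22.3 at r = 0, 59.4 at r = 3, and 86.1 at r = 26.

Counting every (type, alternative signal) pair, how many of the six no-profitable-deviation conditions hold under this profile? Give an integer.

4

Good (own payoff 59.4 − 9.8×3 = 30): to r=0 gives 22.3 → no gain ✓; to r=26 gives 86.1 − 9.8×26 = -168.7 → no gain ✓.
Mediocre (own payoff 22.3): to r=3 gives 59.4 − 11.6×3 = 24.6 → profitable ✗; to r=26 gives 86.1 − 11.6×26 = -215.5 → no gain ✓.
Excellent (own payoff 86.1 − 1.4×26 = 49.7): to r=0 gives 22.3 → no gain ✓; to r=3 gives 59.4 − 1.4×3 = 55.2 → profitable ✗.
4 of the 6 constraints hold; not an equilibrium.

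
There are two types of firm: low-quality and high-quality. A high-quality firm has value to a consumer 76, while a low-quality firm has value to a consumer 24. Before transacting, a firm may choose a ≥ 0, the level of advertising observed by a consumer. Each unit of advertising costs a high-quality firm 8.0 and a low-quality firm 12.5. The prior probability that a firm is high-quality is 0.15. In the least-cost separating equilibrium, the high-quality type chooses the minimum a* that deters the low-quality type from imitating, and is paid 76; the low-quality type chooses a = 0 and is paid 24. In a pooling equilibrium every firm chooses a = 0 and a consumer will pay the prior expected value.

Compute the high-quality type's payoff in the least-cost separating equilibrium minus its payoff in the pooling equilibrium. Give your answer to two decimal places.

10.92

Least-cost separating signal: a* solves 24 = 76 − 12.5·a*, so a* = (76 − 24)/12.5 = 4.16.
High-quality type's separating payoff: 76 − 8.0 × a* = 76 − 8.0 × (76 − 24)/12.5 = 76 − 416/12.5 = 42.72.
Pooling payoff: 0.15 × 76 + 0.85 × 24 = 31.8.
Difference: 42.72 − 31.8 = 10.92.
The high-quality type prefers to separate.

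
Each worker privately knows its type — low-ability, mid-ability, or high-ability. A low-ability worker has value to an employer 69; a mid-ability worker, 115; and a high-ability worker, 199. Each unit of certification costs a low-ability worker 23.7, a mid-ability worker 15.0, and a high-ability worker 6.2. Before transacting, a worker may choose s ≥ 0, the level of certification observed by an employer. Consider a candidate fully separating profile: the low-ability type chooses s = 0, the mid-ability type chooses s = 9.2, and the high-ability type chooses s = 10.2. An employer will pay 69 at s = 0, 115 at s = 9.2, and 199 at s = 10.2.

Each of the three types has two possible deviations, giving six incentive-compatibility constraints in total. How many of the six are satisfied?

4

Mid-ability (own payoff 115 − 15.0×9.2 = -23): to s=0 gives 69 → profitable ✗; to s=10.2 gives 199 − 15.0×10.2 = 46 → profitable ✗.
Low-ability (own payoff 69): to s=9.2 gives 115 − 23.7×9.2 = -103.04 → no gain ✓; to s=10.2 gives 199 − 23.7×10.2 = -42.74 → no gain ✓.
High-ability (own payoff 199 − 6.2×10.2 = 135.76): to s=0 gives 69 → no gain ✓; to s=9.2 gives 115 − 6.2×9.2 = 57.96 → no gain ✓.
4 of the 6 constraints hold; not an equilibrium.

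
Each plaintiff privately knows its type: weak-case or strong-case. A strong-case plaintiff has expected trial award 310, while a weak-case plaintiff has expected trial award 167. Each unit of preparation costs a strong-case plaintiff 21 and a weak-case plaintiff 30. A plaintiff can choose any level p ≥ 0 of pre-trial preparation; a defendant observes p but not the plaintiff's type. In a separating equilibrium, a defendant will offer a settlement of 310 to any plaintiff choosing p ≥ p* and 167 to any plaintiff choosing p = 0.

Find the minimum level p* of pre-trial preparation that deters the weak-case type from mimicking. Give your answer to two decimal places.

A weak-case plaintiff choosing p = 0 receives 167.
Imitating at p* instead would pay 310 at cost 30·p*, netting 310 − 30·p*.
Indifference: 167 = 310 − 30·p*, so p* = (310 − 167) / 30 ≈ 4.77.
This is the weak-case type's binding incentive-compatibility constraint; any p ≥ 4.77 sustains separation on that side.

4.77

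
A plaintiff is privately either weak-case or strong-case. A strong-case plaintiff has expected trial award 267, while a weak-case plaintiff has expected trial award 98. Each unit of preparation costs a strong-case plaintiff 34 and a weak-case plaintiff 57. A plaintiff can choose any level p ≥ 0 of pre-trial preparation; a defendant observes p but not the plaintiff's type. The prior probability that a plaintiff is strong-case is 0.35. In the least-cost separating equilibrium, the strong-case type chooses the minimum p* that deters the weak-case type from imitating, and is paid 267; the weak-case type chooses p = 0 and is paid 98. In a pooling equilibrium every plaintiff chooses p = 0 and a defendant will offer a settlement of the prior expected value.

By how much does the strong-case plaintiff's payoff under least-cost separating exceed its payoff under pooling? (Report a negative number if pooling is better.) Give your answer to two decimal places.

Least-cost separating signal: p* solves 98 = 267 − 57·p*, so p* = (267 − 98)/57 ≈ 2.9649.
Strong-case type's separating payoff: 267 − 34 × p* = 267 − 34 × (267 − 98)/57 = 267 − 5746/57 ≈ 166.1930.
Pooling payoff: 0.35 × 267 + 0.65 × 98 = 157.15.
Difference: 166.1930 − 157.15 = 9.043, i.e. 9.04 to two decimal places.
The strong-case type prefers to separate.

9.04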